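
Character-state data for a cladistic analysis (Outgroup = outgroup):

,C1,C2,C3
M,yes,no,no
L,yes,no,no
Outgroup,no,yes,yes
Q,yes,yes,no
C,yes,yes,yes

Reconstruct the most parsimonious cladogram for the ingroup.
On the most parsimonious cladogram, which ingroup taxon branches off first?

C

Character polarity is set by the outgroup: the derived state is whichever differs from the outgroup's state, so for C2, C3 the derived state is 'no', and for the remaining characters it is 'yes'.
All ingroup taxa share the derived state 'yes' for C1; it defines the ingroup but does not resolve relationships within it.
C2: derived state 'no' in L and M only — synapomorphy for {L, M}.
C3: derived state 'no' in L, M, and Q only — synapomorphy for {L, M, Q}.
Most parsimonious ingroup topology: (C,((L,M),Q)).
C is sister to the clade containing all other ingroup taxa, so it is the earliest-diverging (most basal) ingroup lineage.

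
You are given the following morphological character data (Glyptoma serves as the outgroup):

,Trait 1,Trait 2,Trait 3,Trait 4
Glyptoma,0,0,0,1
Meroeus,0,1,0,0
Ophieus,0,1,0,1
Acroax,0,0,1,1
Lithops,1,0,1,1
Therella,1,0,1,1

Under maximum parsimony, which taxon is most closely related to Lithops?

Character polarity is set by the outgroup: the derived state is whichever differs from the outgroup's state, so for Trait 4 the derived state is '0', and for the remaining characters it is '1'.
Trait 1: derived state '1' in Lithops and Therella only — synapomorphy for {Lithops, Therella}.
Trait 2 (derived state '1') is shared by Meroeus and Ophieus — a synapomorphy uniting that clade.
Trait 3 (derived state '1') is shared by Acroax, Lithops, and Therella — a synapomorphy uniting that clade.
Trait 4: derived state '0' in Meroeus only — an autapomorphy, so it tells us nothing about relationships among taxa.
Most parsimonious ingroup topology: ((Meroeus,Ophieus),(Acroax,(Lithops,Therella))).
Lithops and Therella form a cherry on this tree, so they are sister taxa.

Therella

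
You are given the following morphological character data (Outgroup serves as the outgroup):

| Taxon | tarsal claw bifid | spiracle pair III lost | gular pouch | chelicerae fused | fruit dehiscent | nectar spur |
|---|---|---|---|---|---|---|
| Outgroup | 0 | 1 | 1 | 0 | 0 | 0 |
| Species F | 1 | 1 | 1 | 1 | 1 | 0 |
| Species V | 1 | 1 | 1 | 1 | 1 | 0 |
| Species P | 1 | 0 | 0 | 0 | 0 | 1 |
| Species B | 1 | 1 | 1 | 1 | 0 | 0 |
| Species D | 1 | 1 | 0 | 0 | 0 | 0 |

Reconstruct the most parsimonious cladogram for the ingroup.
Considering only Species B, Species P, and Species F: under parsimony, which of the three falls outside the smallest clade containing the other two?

Character polarity is set by the outgroup: the derived state is whichever differs from the outgroup's state, so for spiracle pair III lost, gular pouch the derived state is '0', and for the remaining characters it is '1'.
tarsal claw bifid (derived state '1') is shared by all ingroup taxa — unites the whole ingroup.
spiracle pair III lost: derived state '0' in Species P only — an autapomorphy, so it tells us nothing about relationships among taxa.
gular pouch (derived state '0') is shared by Species D and Species P — a synapomorphy uniting that clade.
Only Species B, Species F, and Species V show the derived state '1' for chelicerae fused, supporting them as a clade.
Only Species F and Species V show the derived state '1' for fruit dehiscent, supporting them as a clade.
nectar spur: derived state '1' in Species P only — an autapomorphy, so it tells us nothing about relationships among taxa.
Most parsimonious ingroup topology: (((Species F,Species V),Species B),(Species P,Species D)).
Species B and Species F share a more recent common ancestor with each other than either does with Species P, so Species P is the least closely related of the three.

Species P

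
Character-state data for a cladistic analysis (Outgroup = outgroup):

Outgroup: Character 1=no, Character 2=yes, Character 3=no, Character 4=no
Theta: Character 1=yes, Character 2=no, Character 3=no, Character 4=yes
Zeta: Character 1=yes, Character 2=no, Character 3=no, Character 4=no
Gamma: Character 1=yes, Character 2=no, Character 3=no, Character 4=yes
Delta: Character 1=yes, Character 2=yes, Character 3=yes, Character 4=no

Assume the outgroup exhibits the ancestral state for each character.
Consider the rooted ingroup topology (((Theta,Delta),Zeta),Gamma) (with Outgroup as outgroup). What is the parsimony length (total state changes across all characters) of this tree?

Map each character onto (((Theta,Delta),Zeta),Gamma) (rooted by Outgroup) and count the minimum state changes it requires (Fitch parsimony):
Character 1: 1; Character 2: 2; Character 3: 1; Character 4: 2.
Total tree length = 6.

6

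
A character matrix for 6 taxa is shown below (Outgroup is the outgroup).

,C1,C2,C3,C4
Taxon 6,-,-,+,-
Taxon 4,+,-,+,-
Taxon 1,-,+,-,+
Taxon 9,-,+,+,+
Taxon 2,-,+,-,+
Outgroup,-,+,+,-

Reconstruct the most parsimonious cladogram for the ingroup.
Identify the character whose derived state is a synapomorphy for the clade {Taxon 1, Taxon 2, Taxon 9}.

Character polarity is set by the outgroup: the derived state is whichever differs from the outgroup's state, so for C2, C3 the derived state is '-', and for the remaining characters it is '+'.
C1: derived state '+' in Taxon 4 only — an autapomorphy, so it tells us nothing about relationships among taxa.
Only Taxon 4 and Taxon 6 show the derived state '-' for C2, supporting them as a clade.
C3: derived state '-' in Taxon 1 and Taxon 2 only — synapomorphy for {Taxon 1, Taxon 2}.
C4 (derived state '+') is shared by Taxon 1, Taxon 2, and Taxon 9 — a synapomorphy uniting that clade.
Most parsimonious ingroup topology: ((Taxon 4,Taxon 6),(Taxon 9,(Taxon 1,Taxon 2))).
The clade {Taxon 1, Taxon 2, Taxon 9} is supported by C4: its derived state '+' occurs in exactly those taxa and in no other taxon (including the outgroup).

C4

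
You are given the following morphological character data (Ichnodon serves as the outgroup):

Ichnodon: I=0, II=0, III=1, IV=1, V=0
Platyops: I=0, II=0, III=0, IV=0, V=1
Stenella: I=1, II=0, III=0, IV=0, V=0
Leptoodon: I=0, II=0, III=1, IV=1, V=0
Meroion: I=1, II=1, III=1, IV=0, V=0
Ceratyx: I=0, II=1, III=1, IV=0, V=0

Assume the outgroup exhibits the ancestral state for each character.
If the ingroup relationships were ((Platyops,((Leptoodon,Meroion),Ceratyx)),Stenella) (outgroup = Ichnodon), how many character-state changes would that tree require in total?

9

Map each character onto ((Platyops,((Leptoodon,Meroion),Ceratyx)),Stenella) (rooted by Ichnodon) and count the minimum state changes it requires (Fitch parsimony):
I: 2; II: 2; III: 2; IV: 2; V: 1.
Total tree length = 9.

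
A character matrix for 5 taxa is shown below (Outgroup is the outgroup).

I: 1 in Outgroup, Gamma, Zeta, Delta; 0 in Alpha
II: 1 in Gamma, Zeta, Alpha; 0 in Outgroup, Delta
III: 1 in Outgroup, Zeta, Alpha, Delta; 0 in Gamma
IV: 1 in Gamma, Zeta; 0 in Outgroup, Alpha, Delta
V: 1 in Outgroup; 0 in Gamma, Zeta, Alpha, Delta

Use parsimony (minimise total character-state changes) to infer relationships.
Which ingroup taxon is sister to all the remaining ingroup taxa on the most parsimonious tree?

Character polarity is set by the outgroup: the derived state is whichever differs from the outgroup's state, so for I, III, V the derived state is '0', and for the remaining characters it is '1'.
I (derived state '0') is unique to Alpha (autapomorphy; uninformative for grouping).
II (derived state '1') is shared by Alpha, Gamma, and Zeta — a synapomorphy uniting that clade.
III (derived state '0') is unique to Gamma (autapomorphy; uninformative for grouping).
IV (derived state '1') is shared by Gamma and Zeta — a synapomorphy uniting that clade.
All ingroup taxa share the derived state '0' for V; it defines the ingroup but does not resolve relationships within it.
Most parsimonious ingroup topology: (((Gamma,Zeta),Alpha),Delta).
Delta is sister to the clade containing all other ingroup taxa, so it is the earliest-diverging (most basal) ingroup lineage.

Delta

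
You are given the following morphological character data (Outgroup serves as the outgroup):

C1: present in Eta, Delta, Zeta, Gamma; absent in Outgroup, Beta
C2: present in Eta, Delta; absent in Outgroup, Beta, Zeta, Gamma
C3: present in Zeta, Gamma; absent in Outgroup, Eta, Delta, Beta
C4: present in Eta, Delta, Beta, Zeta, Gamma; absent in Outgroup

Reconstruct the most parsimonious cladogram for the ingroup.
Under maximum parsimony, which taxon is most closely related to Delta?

The outgroup has state 'absent' for every character, so 'present' is the derived state throughout.
C1: derived state 'present' in Delta, Eta, Gamma, and Zeta only — synapomorphy for {Delta, Eta, Gamma, Zeta}.
C2 (derived state 'present') is shared by Delta and Eta — a synapomorphy uniting that clade.
C3 (derived state 'present') is shared by Gamma and Zeta — a synapomorphy uniting that clade.
C4 (derived state 'present') is shared by all ingroup taxa — unites the whole ingroup.
Most parsimonious ingroup topology: (((Eta,Delta),(Zeta,Gamma)),Beta).
Delta and Eta form a cherry on this tree, so they are sister taxa.

Eta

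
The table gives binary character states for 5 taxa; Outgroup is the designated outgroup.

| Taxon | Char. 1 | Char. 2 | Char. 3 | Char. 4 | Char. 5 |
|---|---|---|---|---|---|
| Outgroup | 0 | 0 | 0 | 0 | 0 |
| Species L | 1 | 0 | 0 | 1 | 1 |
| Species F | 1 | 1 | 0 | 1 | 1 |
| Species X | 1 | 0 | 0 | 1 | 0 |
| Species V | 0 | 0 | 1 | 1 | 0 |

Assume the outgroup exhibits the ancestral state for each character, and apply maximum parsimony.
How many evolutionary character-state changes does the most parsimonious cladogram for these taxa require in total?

The outgroup has state '0' for every character, so '1' is the derived state throughout.
Char. 1 (derived state '1') is shared by Species F, Species L, and Species X — a synapomorphy uniting that clade.
Char. 2 (derived state '1') is unique to Species F (autapomorphy; uninformative for grouping).
Char. 3: derived state '1' in Species V only — an autapomorphy, so it tells us nothing about relationships among taxa.
All ingroup taxa share the derived state '1' for Char. 4; it defines the ingroup but does not resolve relationships within it.
Char. 5 (derived state '1') is shared by Species F and Species L — a synapomorphy uniting that clade.
Most parsimonious ingroup topology: (((Species L,Species F),Species X),Species V).
Changes per character on this tree: Char. 1: 1; Char. 2: 1; Char. 3: 1; Char. 4: 1; Char. 5: 1.
Total = 5.

5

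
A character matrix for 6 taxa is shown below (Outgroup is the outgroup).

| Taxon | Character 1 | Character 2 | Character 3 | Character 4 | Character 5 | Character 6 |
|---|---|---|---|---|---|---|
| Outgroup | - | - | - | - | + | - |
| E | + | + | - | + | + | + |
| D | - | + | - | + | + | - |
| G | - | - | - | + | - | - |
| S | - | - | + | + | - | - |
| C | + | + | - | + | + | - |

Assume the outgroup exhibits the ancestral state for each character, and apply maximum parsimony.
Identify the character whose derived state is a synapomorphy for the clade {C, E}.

Character polarity is set by the outgroup: the derived state is whichever differs from the outgroup's state, so for Character 5 the derived state is '-', and for the remaining characters it is '+'.
Only C and E show the derived state '+' for Character 1, supporting them as a clade.
Only C, D, and E show the derived state '+' for Character 2, supporting them as a clade.
Character 3: derived state '+' in S only — an autapomorphy, so it tells us nothing about relationships among taxa.
Character 4 (derived state '+') is shared by all ingroup taxa — unites the whole ingroup.
Character 5 (derived state '-') is shared by G and S — a synapomorphy uniting that clade.
Character 6: derived state '+' in E only — an autapomorphy, so it tells us nothing about relationships among taxa.
Most parsimonious ingroup topology: (((E,C),D),(G,S)).
The clade {C, E} is supported by Character 1: its derived state '+' occurs in exactly those taxa and in no other taxon (including the outgroup).

Character 1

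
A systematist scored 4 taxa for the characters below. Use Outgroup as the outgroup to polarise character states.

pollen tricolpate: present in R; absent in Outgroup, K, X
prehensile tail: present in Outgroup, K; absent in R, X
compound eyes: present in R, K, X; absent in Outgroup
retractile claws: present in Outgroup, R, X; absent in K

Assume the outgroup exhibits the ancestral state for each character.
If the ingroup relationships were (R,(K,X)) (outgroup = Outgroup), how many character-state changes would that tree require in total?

5

Map each character onto (R,(K,X)) (rooted by Outgroup) and count the minimum state changes it requires (Fitch parsimony):
pollen tricolpate: 1; prehensile tail: 2; compound eyes: 1; retractile claws: 1.
Total tree length = 5.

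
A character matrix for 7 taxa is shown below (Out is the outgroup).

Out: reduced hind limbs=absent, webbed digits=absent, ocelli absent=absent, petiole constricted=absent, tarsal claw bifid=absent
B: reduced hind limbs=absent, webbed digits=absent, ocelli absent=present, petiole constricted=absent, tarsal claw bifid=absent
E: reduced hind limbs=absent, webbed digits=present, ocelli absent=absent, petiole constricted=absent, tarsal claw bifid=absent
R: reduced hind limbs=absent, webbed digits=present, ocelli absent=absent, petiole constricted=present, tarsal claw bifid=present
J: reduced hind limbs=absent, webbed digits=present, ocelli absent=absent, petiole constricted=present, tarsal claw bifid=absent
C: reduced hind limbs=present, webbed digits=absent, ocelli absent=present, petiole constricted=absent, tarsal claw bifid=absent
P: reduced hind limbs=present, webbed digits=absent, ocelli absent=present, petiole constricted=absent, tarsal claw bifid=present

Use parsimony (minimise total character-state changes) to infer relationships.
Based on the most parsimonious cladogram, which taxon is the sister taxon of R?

J

The outgroup has state 'absent' for every character, so 'present' is the derived state throughout.
reduced hind limbs: derived state 'present' in C and P only — synapomorphy for {C, P}.
Only E, J, and R show the derived state 'present' for webbed digits, supporting them as a clade.
ocelli absent (derived state 'present') is shared by B, C, and P — a synapomorphy uniting that clade.
petiole constricted: derived state 'present' in J and R only — synapomorphy for {J, R}.
tarsal claw bifid (state 'present') occurs in P and R but conflicts with the nesting implied by the other characters — most parsimoniously interpreted as homoplasy.
Most parsimonious ingroup topology: (((P,C),B),((R,J),E)).
R and J form a cherry on this tree, so they are sister taxa.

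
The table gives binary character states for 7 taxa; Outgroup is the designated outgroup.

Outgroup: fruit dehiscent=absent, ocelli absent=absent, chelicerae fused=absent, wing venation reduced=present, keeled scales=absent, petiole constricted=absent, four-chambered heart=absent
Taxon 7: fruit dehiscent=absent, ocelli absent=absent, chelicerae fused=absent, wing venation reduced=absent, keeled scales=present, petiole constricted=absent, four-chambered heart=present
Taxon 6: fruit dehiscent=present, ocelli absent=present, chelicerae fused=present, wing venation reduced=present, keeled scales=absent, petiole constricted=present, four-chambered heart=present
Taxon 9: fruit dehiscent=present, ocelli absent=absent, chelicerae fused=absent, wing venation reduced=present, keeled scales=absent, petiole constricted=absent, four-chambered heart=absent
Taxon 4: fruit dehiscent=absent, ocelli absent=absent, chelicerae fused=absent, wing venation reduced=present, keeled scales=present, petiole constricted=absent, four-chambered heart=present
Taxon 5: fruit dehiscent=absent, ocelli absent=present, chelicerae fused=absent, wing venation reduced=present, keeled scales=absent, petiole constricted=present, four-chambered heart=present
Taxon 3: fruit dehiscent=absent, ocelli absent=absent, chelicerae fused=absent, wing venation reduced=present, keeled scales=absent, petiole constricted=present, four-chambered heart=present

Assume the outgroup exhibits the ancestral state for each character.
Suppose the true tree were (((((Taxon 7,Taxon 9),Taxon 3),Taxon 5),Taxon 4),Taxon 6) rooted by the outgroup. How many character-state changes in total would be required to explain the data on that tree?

13

Map each character onto (((((Taxon 7,Taxon 9),Taxon 3),Taxon 5),Taxon 4),Taxon 6) (rooted by Outgroup) and count the minimum state changes it requires (Fitch parsimony):
fruit dehiscent: 2; ocelli absent: 2; chelicerae fused: 1; wing venation reduced: 1; keeled scales: 2; petiole constricted: 3; four-chambered heart: 2.
Total tree length = 13.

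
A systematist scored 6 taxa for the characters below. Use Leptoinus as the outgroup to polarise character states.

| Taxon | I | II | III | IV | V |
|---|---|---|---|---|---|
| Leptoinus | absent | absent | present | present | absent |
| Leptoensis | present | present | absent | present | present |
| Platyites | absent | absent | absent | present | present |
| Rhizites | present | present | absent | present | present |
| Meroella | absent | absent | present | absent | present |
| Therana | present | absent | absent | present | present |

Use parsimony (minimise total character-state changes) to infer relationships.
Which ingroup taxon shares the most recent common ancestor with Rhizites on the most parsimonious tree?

Leptoensis

Character polarity is set by the outgroup: the derived state is whichever differs from the outgroup's state, so for III, IV the derived state is 'absent', and for the remaining characters it is 'present'.
I: derived state 'present' in Leptoensis, Rhizites, and Therana only — synapomorphy for {Leptoensis, Rhizites, Therana}.
II (derived state 'present') is shared by Leptoensis and Rhizites — a synapomorphy uniting that clade.
III: derived state 'absent' in Leptoensis, Platyites, Rhizites, and Therana only — synapomorphy for {Leptoensis, Platyites, Rhizites, Therana}.
IV: derived state 'absent' in Meroella only — an autapomorphy, so it tells us nothing about relationships among taxa.
V (derived state 'present') is shared by all ingroup taxa — unites the whole ingroup.
Most parsimonious ingroup topology: ((((Leptoensis,Rhizites),Therana),Platyites),Meroella).
Rhizites and Leptoensis form a cherry on this tree, so they are sister taxa.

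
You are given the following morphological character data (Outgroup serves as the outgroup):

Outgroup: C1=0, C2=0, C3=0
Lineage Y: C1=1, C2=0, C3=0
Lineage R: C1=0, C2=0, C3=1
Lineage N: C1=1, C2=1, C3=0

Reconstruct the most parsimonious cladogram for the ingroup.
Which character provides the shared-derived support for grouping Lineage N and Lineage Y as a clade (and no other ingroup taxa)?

The outgroup has state '0' for every character, so '1' is the derived state throughout.
C1: derived state '1' in Lineage N and Lineage Y only — synapomorphy for {Lineage N, Lineage Y}.
C2: derived state '1' in Lineage N only — an autapomorphy, so it tells us nothing about relationships among taxa.
C3 (derived state '1') is unique to Lineage R (autapomorphy; uninformative for grouping).
Most parsimonious ingroup topology: ((Lineage Y,Lineage N),Lineage R).
The clade {Lineage N, Lineage Y} is supported by C1: its derived state '1' occurs in exactly those taxa and in no other taxon (including the outgroup).

C1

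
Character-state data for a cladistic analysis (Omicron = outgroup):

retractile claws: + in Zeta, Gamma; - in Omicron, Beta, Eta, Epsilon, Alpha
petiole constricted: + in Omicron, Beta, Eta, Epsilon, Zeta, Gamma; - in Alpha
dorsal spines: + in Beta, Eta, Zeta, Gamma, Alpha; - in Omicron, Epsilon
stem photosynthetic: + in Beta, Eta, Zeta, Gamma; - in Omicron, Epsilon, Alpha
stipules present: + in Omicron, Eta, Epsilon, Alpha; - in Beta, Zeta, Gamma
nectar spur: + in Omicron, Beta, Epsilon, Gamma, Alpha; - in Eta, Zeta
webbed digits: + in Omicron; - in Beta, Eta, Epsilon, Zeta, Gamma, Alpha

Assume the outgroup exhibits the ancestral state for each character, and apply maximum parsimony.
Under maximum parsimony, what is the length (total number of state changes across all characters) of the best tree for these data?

8

Character polarity is set by the outgroup: the derived state is whichever differs from the outgroup's state, so for petiole constricted, stipules present, nectar spur, webbed digits the derived state is '-', and for the remaining characters it is '+'.
retractile claws: derived state '+' in Gamma and Zeta only — synapomorphy for {Gamma, Zeta}.
petiole constricted (derived state '-') is unique to Alpha (autapomorphy; uninformative for grouping).
dorsal spines: derived state '+' in Alpha, Beta, Eta, Gamma, and Zeta only — synapomorphy for {Alpha, Beta, Eta, Gamma, Zeta}.
stem photosynthetic: derived state '+' in Beta, Eta, Gamma, and Zeta only — synapomorphy for {Beta, Eta, Gamma, Zeta}.
Only Beta, Gamma, and Zeta show the derived state '-' for stipules present, supporting them as a clade.
nectar spur (state '-') occurs in Eta and Zeta but conflicts with the nesting implied by the other characters — most parsimoniously interpreted as homoplasy.
webbed digits (derived state '-') is shared by all ingroup taxa — unites the whole ingroup.
Most parsimonious ingroup topology: ((((Beta,(Zeta,Gamma)),Eta),Alpha),Epsilon).
Changes per character on this tree: retractile claws: 1; petiole constricted: 1; dorsal spines: 1; stem photosynthetic: 1; stipules present: 1; nectar spur: 2; webbed digits: 1.
Total = 8.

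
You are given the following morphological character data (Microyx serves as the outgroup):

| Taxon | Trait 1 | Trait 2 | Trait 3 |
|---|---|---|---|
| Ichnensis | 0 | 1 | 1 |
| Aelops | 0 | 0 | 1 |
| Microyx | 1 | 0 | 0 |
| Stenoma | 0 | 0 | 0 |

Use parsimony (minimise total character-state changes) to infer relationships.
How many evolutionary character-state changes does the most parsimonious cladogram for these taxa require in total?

Character polarity is set by the outgroup: the derived state is whichever differs from the outgroup's state, so for Trait 1 the derived state is '0', and for the remaining characters it is '1'.
Trait 1 (derived state '0') is shared by all ingroup taxa — unites the whole ingroup.
Trait 2 (derived state '1') is unique to Ichnensis (autapomorphy; uninformative for grouping).
Trait 3 (derived state '1') is shared by Aelops and Ichnensis — a synapomorphy uniting that clade.
Most parsimonious ingroup topology: ((Aelops,Ichnensis),Stenoma).
Changes per character on this tree: Trait 1: 1; Trait 2: 1; Trait 3: 1.
Total = 3.

3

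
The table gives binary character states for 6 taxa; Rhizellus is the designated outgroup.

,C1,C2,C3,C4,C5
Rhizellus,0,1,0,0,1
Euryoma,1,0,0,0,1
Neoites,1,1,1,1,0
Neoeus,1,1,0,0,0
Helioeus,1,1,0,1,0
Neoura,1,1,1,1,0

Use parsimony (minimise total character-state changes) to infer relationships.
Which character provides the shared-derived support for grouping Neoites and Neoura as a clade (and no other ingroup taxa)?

C3

Character polarity is set by the outgroup: the derived state is whichever differs from the outgroup's state, so for C2, C5 the derived state is '0', and for the remaining characters it is '1'.
C1 (derived state '1') is shared by all ingroup taxa — unites the whole ingroup.
C2: derived state '0' in Euryoma only — an autapomorphy, so it tells us nothing about relationships among taxa.
C3 (derived state '1') is shared by Neoites and Neoura — a synapomorphy uniting that clade.
C4: derived state '1' in Helioeus, Neoites, and Neoura only — synapomorphy for {Helioeus, Neoites, Neoura}.
C5: derived state '0' in Helioeus, Neoeus, Neoites, and Neoura only — synapomorphy for {Helioeus, Neoeus, Neoites, Neoura}.
Most parsimonious ingroup topology: (Euryoma,((Helioeus,(Neoites,Neoura)),Neoeus)).
The clade {Neoites, Neoura} is supported by C3: its derived state '1' occurs in exactly those taxa and in no other taxon (including the outgroup).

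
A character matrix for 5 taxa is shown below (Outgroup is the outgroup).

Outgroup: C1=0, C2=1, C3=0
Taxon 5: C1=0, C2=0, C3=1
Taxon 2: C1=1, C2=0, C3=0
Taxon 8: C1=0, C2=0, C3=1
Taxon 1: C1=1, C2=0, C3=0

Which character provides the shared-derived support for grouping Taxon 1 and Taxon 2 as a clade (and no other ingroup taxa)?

Character polarity is set by the outgroup: the derived state is whichever differs from the outgroup's state, so for C2 the derived state is '0', and for the remaining characters it is '1'.
C1: derived state '1' in Taxon 1 and Taxon 2 only — synapomorphy for {Taxon 1, Taxon 2}.
All ingroup taxa share the derived state '0' for C2; it defines the ingroup but does not resolve relationships within it.
C3 (derived state '1') is shared by Taxon 5 and Taxon 8 — a synapomorphy uniting that clade.
Most parsimonious ingroup topology: ((Taxon 5,Taxon 8),(Taxon 2,Taxon 1)).
The clade {Taxon 1, Taxon 2} is supported by C1: its derived state '1' occurs in exactly those taxa and in no other taxon (including the outgroup).

C1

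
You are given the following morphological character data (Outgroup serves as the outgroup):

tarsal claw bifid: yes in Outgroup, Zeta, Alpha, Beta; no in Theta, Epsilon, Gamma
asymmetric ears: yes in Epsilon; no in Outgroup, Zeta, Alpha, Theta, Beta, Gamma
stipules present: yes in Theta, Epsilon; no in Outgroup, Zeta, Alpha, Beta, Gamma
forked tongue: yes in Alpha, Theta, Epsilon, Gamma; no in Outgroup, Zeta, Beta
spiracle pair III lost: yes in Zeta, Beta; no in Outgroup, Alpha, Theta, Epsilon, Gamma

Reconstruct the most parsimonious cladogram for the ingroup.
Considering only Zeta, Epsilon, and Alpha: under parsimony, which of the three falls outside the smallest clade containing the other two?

Zeta

Character polarity is set by the outgroup: the derived state is whichever differs from the outgroup's state, so for tarsal claw bifid the derived state is 'no', and for the remaining characters it is 'yes'.
tarsal claw bifid (derived state 'no') is shared by Epsilon, Gamma, and Theta — a synapomorphy uniting that clade.
asymmetric ears (derived state 'yes') is unique to Epsilon (autapomorphy; uninformative for grouping).
stipules present (derived state 'yes') is shared by Epsilon and Theta — a synapomorphy uniting that clade.
Only Alpha, Epsilon, Gamma, and Theta show the derived state 'yes' for forked tongue, supporting them as a clade.
Only Beta and Zeta show the derived state 'yes' for spiracle pair III lost, supporting them as a clade.
Most parsimonious ingroup topology: ((Zeta,Beta),(Alpha,((Theta,Epsilon),Gamma))).
Epsilon and Alpha share a more recent common ancestor with each other than either does with Zeta, so Zeta is the least closely related of the three.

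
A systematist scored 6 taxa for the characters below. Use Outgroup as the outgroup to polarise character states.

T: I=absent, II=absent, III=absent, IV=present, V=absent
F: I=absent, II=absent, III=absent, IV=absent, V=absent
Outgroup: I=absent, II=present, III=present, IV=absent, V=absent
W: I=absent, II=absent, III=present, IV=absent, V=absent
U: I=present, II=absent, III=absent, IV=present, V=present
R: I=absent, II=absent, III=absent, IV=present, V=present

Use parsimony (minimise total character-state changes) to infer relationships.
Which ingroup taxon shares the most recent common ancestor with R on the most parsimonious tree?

U

Character polarity is set by the outgroup: the derived state is whichever differs from the outgroup's state, so for II, III the derived state is 'absent', and for the remaining characters it is 'present'.
I (derived state 'present') is unique to U (autapomorphy; uninformative for grouping).
II (derived state 'absent') is shared by all ingroup taxa — unites the whole ingroup.
III (derived state 'absent') is shared by F, R, T, and U — a synapomorphy uniting that clade.
IV: derived state 'present' in R, T, and U only — synapomorphy for {R, T, U}.
Only R and U show the derived state 'present' for V, supporting them as a clade.
Most parsimonious ingroup topology: (W,(((U,R),T),F)).
R and U form a cherry on this tree, so they are sister taxa.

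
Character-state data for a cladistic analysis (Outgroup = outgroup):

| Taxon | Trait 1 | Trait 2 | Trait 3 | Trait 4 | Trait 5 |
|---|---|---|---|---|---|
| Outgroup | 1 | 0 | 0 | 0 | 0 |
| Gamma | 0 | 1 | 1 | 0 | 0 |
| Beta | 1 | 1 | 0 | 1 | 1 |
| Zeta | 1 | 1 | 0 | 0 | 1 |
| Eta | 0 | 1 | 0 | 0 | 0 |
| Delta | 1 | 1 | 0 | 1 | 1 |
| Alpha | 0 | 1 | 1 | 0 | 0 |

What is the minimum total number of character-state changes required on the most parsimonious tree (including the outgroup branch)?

Character polarity is set by the outgroup: the derived state is whichever differs from the outgroup's state, so for Trait 1 the derived state is '0', and for the remaining characters it is '1'.
Trait 1: derived state '0' in Alpha, Eta, and Gamma only — synapomorphy for {Alpha, Eta, Gamma}.
Trait 2 (derived state '1') is shared by all ingroup taxa — unites the whole ingroup.
Trait 3: derived state '1' in Alpha and Gamma only — synapomorphy for {Alpha, Gamma}.
Trait 4: derived state '1' in Beta and Delta only — synapomorphy for {Beta, Delta}.
Only Beta, Delta, and Zeta show the derived state '1' for Trait 5, supporting them as a clade.
Most parsimonious ingroup topology: (((Gamma,Alpha),Eta),((Beta,Delta),Zeta)).
Changes per character on this tree: Trait 1: 1; Trait 2: 1; Trait 3: 1; Trait 4: 1; Trait 5: 1.
Total = 5.

5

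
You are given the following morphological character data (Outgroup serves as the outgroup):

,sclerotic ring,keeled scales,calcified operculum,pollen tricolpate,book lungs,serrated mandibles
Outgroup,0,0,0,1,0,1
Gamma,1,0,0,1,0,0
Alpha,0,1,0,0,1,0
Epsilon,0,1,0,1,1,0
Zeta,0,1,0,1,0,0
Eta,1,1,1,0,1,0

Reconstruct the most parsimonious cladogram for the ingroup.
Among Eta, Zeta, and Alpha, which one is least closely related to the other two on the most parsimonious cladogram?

Character polarity is set by the outgroup: the derived state is whichever differs from the outgroup's state, so for pollen tricolpate, serrated mandibles the derived state is '0', and for the remaining characters it is '1'.
sclerotic ring (state '1') occurs in Eta and Gamma but conflicts with the nesting implied by the other characters — most parsimoniously interpreted as homoplasy.
keeled scales (derived state '1') is shared by Alpha, Epsilon, Eta, and Zeta — a synapomorphy uniting that clade.
calcified operculum: derived state '1' in Eta only — an autapomorphy, so it tells us nothing about relationships among taxa.
pollen tricolpate: derived state '0' in Alpha and Eta only — synapomorphy for {Alpha, Eta}.
book lungs: derived state '1' in Alpha, Epsilon, and Eta only — synapomorphy for {Alpha, Epsilon, Eta}.
All ingroup taxa share the derived state '0' for serrated mandibles; it defines the ingroup but does not resolve relationships within it.
Most parsimonious ingroup topology: (Gamma,(((Alpha,Eta),Epsilon),Zeta)).
Eta and Alpha share a more recent common ancestor with each other than either does with Zeta, so Zeta is the least closely related of the three.

Zeta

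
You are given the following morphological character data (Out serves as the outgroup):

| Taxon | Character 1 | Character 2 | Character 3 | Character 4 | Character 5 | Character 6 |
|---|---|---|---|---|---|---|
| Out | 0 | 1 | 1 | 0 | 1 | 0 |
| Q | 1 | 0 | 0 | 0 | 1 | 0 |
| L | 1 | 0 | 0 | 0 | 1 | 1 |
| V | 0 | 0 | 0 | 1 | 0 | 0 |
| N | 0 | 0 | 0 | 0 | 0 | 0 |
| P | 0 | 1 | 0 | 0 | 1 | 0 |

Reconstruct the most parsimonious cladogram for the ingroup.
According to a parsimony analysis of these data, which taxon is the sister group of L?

Q

Character polarity is set by the outgroup: the derived state is whichever differs from the outgroup's state, so for Character 2, Character 3, Character 5 the derived state is '0', and for the remaining characters it is '1'.
Character 1 (derived state '1') is shared by L and Q — a synapomorphy uniting that clade.
Character 2: derived state '0' in L, N, Q, and V only — synapomorphy for {L, N, Q, V}.
All ingroup taxa share the derived state '0' for Character 3; it defines the ingroup but does not resolve relationships within it.
Character 4 (derived state '1') is unique to V (autapomorphy; uninformative for grouping).
Only N and V show the derived state '0' for Character 5, supporting them as a clade.
Character 6: derived state '1' in L only — an autapomorphy, so it tells us nothing about relationships among taxa.
Most parsimonious ingroup topology: (((Q,L),(V,N)),P).
L and Q form a cherry on this tree, so they are sister taxa.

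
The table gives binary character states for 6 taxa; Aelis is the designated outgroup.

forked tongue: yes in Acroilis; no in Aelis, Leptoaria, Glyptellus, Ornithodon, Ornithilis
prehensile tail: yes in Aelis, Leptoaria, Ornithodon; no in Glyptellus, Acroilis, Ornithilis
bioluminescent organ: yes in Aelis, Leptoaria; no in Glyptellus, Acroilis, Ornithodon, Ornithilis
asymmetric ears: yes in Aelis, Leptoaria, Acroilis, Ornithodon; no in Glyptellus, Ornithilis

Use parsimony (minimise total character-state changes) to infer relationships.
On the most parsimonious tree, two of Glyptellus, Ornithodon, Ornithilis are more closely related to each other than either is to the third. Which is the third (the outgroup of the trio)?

Ornithodon

Character polarity is set by the outgroup: the derived state is whichever differs from the outgroup's state, so for prehensile tail, bioluminescent organ, asymmetric ears the derived state is 'no', and for the remaining characters it is 'yes'.
forked tongue (derived state 'yes') is unique to Acroilis (autapomorphy; uninformative for grouping).
prehensile tail (derived state 'no') is shared by Acroilis, Glyptellus, and Ornithilis — a synapomorphy uniting that clade.
bioluminescent organ: derived state 'no' in Acroilis, Glyptellus, Ornithilis, and Ornithodon only — synapomorphy for {Acroilis, Glyptellus, Ornithilis, Ornithodon}.
asymmetric ears: derived state 'no' in Glyptellus and Ornithilis only — synapomorphy for {Glyptellus, Ornithilis}.
Most parsimonious ingroup topology: (Leptoaria,(((Glyptellus,Ornithilis),Acroilis),Ornithodon)).
Ornithilis and Glyptellus share a more recent common ancestor with each other than either does with Ornithodon, so Ornithodon is the least closely related of the three.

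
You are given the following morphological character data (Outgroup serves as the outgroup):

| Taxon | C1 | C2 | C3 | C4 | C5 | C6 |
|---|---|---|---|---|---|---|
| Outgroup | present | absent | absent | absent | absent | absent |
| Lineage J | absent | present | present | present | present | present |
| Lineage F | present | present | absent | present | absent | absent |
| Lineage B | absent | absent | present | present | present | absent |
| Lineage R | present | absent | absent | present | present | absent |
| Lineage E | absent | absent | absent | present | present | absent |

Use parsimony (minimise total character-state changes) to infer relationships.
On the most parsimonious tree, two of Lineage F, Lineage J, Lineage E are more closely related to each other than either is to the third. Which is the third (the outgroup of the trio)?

Lineage F

Character polarity is set by the outgroup: the derived state is whichever differs from the outgroup's state, so for C1 the derived state is 'absent', and for the remaining characters it is 'present'.
Only Lineage B, Lineage E, and Lineage J show the derived state 'absent' for C1, supporting them as a clade.
C2 (state 'present') occurs in Lineage F and Lineage J but conflicts with the nesting implied by the other characters — most parsimoniously interpreted as homoplasy.
C3: derived state 'present' in Lineage B and Lineage J only — synapomorphy for {Lineage B, Lineage J}.
All ingroup taxa share the derived state 'present' for C4; it defines the ingroup but does not resolve relationships within it.
C5 (derived state 'present') is shared by Lineage B, Lineage E, Lineage J, and Lineage R — a synapomorphy uniting that clade.
C6: derived state 'present' in Lineage J only — an autapomorphy, so it tells us nothing about relationships among taxa.
Most parsimonious ingroup topology: ((((Lineage J,Lineage B),Lineage E),Lineage R),Lineage F).
Lineage E and Lineage J share a more recent common ancestor with each other than either does with Lineage F, so Lineage F is the least closely related of the three.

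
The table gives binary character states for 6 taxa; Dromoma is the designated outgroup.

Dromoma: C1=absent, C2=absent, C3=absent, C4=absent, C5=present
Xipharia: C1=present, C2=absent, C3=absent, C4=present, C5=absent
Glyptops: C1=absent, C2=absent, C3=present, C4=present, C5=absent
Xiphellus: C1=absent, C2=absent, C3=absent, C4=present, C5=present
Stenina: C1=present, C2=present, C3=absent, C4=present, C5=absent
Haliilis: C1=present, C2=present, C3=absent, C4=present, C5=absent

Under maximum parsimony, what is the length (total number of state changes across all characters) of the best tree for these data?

Character polarity is set by the outgroup: the derived state is whichever differs from the outgroup's state, so for C5 the derived state is 'absent', and for the remaining characters it is 'present'.
Only Haliilis, Stenina, and Xipharia show the derived state 'present' for C1, supporting them as a clade.
C2: derived state 'present' in Haliilis and Stenina only — synapomorphy for {Haliilis, Stenina}.
C3 (derived state 'present') is unique to Glyptops (autapomorphy; uninformative for grouping).
C4 (derived state 'present') is shared by all ingroup taxa — unites the whole ingroup.
Only Glyptops, Haliilis, Stenina, and Xipharia show the derived state 'absent' for C5, supporting them as a clade.
Most parsimonious ingroup topology: (((Xipharia,(Stenina,Haliilis)),Glyptops),Xiphellus).
Changes per character on this tree: C1: 1; C2: 1; C3: 1; C4: 1; C5: 1.
Total = 5.

5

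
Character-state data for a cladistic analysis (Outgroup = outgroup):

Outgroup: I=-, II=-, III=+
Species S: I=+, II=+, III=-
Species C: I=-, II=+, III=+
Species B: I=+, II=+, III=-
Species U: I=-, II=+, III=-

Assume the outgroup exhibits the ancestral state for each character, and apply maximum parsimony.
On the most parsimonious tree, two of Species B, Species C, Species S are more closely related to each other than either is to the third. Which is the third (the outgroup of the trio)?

Character polarity is set by the outgroup: the derived state is whichever differs from the outgroup's state, so for III the derived state is '-', and for the remaining characters it is '+'.
I (derived state '+') is shared by Species B and Species S — a synapomorphy uniting that clade.
All ingroup taxa share the derived state '+' for II; it defines the ingroup but does not resolve relationships within it.
III: derived state '-' in Species B, Species S, and Species U only — synapomorphy for {Species B, Species S, Species U}.
Most parsimonious ingroup topology: (((Species S,Species B),Species U),Species C).
Species S and Species B share a more recent common ancestor with each other than either does with Species C, so Species C is the least closely related of the three.

Species C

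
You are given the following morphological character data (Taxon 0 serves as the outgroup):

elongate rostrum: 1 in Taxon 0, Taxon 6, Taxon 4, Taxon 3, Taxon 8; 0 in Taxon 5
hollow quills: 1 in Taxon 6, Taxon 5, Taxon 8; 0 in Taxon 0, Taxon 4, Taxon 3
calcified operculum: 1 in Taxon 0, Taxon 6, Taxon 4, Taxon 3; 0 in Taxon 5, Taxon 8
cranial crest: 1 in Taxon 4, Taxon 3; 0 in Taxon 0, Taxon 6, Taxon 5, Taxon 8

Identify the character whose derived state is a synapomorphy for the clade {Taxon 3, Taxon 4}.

cranial crest

Character polarity is set by the outgroup: the derived state is whichever differs from the outgroup's state, so for elongate rostrum, calcified operculum the derived state is '0', and for the remaining characters it is '1'.
elongate rostrum: derived state '0' in Taxon 5 only — an autapomorphy, so it tells us nothing about relationships among taxa.
Only Taxon 5, Taxon 6, and Taxon 8 show the derived state '1' for hollow quills, supporting them as a clade.
calcified operculum: derived state '0' in Taxon 5 and Taxon 8 only — synapomorphy for {Taxon 5, Taxon 8}.
cranial crest: derived state '1' in Taxon 3 and Taxon 4 only — synapomorphy for {Taxon 3, Taxon 4}.
Most parsimonious ingroup topology: ((Taxon 6,(Taxon 5,Taxon 8)),(Taxon 4,Taxon 3)).
The clade {Taxon 3, Taxon 4} is supported by cranial crest: its derived state '1' occurs in exactly those taxa and in no other taxon (including the outgroup).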